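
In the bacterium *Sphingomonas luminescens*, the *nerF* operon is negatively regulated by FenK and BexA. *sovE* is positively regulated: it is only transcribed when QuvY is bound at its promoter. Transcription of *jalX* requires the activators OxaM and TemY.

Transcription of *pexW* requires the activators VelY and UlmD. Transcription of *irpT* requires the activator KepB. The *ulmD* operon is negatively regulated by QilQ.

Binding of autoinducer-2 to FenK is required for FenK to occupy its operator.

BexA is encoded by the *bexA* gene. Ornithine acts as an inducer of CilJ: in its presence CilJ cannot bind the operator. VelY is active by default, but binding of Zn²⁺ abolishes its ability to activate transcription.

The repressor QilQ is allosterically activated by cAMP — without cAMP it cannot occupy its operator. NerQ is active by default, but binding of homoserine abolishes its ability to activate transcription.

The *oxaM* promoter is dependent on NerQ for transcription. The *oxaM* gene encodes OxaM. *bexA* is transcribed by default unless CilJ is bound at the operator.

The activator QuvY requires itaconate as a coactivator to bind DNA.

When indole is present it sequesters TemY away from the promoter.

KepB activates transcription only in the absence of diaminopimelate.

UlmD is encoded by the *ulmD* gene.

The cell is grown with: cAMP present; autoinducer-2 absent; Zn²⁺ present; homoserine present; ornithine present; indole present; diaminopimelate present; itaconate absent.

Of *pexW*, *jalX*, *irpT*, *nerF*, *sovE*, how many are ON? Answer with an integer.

Zn²⁺ is present, so VelY is inactive.
cAMP is present, so QilQ is active.
With repressor QilQ bound, *ulmD* is not transcribed.
So UlmD is not produced.
Required activator VelY is absent, so *pexW* is not transcribed.
→ *pexW* is OFF.
Homoserine is present, so NerQ is inactive.
Required activator NerQ is absent, so *oxaM* is not transcribed.
So OxaM is not produced.
Indole is present, so TemY is inactive.
Required activator OxaM is absent, so *jalX* is not transcribed.
→ *jalX* is OFF.
Diaminopimelate is present, so KepB is inactive.
Required activator KepB is absent, so *irpT* is not transcribed.
→ *irpT* is OFF.
Autoinducer-2 is absent, so FenK is inactive.
Ornithine is present, so CilJ is inactive.
With no repressor bound, *bexA* is transcribed.
So BexA is produced and active.
With repressor BexA bound, *nerF* is not transcribed.
→ *nerF* is OFF.
Itaconate is absent, so QuvY is inactive.
Required activator QuvY is absent, so *sovE* is not transcribed.
→ *sovE* is OFF.
0 of the 5 genes are transcribed.

0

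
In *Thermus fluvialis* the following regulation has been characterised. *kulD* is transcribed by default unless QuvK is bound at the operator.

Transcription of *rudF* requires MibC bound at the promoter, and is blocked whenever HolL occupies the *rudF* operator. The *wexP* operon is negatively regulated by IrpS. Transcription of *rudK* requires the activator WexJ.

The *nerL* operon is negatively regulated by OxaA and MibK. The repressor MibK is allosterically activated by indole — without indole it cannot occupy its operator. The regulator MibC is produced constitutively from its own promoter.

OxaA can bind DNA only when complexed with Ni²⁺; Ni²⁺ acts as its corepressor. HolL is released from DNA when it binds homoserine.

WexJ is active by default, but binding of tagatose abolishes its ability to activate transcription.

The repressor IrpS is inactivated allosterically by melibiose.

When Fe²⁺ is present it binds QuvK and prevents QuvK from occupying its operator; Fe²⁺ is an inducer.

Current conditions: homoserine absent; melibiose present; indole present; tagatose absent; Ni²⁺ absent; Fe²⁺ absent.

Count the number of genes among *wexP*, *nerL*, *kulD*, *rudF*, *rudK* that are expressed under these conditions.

Melibiose is present, so IrpS is inactive.
With no repressor bound, *wexP* is transcribed.
→ *wexP* is ON.
Ni²⁺ is absent, so OxaA is inactive.
Indole is present, so MibK is active.
With repressor MibK bound, *nerL* is not transcribed.
→ *nerL* is OFF.
Fe²⁺ is absent, so QuvK is active.
With repressor QuvK bound, *kulD* is not transcribed.
→ *kulD* is OFF.
MibC is produced constitutively and is active.
Homoserine is absent, so HolL is active.
With repressor HolL bound, *rudF* is not transcribed.
→ *rudF* is OFF.
Tagatose is absent, so WexJ is active.
No repressor is bound and WexJ is active, so *rudK* is transcribed.
→ *rudK* is ON.
2 of the 5 genes are transcribed.

2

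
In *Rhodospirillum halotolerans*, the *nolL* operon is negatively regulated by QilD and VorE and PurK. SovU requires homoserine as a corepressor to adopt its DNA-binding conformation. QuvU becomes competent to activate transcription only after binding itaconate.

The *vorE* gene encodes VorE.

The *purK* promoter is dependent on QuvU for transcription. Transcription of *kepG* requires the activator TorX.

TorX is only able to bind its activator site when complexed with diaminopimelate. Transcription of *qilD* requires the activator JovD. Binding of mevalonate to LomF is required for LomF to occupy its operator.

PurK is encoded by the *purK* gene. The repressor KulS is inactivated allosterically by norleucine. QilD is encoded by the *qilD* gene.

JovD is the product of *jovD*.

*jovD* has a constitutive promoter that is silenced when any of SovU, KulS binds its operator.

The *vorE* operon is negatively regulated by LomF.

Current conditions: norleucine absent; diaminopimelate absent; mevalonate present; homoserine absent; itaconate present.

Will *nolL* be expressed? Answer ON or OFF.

Homoserine is absent, so SovU is inactive.
Norleucine is absent, so KulS is active.
With repressor KulS bound, *jovD* is not transcribed.
So JovD is not produced.
Required activator JovD is absent, so *qilD* is not transcribed.
So QilD is not produced.
Mevalonate is present, so LomF is active.
With repressor LomF bound, *vorE* is not transcribed.
So VorE is not produced.
Itaconate is present, so QuvU is active.
No repressor is bound and QuvU is active, so *purK* is transcribed.
So PurK is produced and active.
With repressor PurK bound, *nolL* is not transcribed.

OFF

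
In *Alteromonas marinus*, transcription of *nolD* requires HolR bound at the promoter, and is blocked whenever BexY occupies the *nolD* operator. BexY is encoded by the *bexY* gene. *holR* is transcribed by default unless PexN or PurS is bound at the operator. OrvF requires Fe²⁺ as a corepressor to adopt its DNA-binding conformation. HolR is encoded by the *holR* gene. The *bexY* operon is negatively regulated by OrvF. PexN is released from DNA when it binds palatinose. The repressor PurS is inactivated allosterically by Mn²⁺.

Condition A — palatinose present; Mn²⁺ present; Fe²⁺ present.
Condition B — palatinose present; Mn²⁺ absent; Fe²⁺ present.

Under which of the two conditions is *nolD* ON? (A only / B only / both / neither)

A only

Condition A:
Palatinose is present, so PexN is inactive.
Mn²⁺ is present, so PurS is inactive.
With no repressor bound, *holR* is transcribed.
So HolR is produced and active.
Fe²⁺ is present, so OrvF is active.
With repressor OrvF bound, *bexY* is not transcribed.
So BexY is not produced.
No repressor is bound and HolR is active, so *nolD* is transcribed.
→ *nolD* is ON in A.
Condition B:
Palatinose is present, so PexN is inactive.
Mn²⁺ is absent, so PurS is active.
With repressor PurS bound, *holR* is not transcribed.
So HolR is not produced.
Fe²⁺ is present, so OrvF is active.
With repressor OrvF bound, *bexY* is not transcribed.
So BexY is not produced.
Required activator HolR is absent, so *nolD* is not transcribed.
→ *nolD* is OFF in B.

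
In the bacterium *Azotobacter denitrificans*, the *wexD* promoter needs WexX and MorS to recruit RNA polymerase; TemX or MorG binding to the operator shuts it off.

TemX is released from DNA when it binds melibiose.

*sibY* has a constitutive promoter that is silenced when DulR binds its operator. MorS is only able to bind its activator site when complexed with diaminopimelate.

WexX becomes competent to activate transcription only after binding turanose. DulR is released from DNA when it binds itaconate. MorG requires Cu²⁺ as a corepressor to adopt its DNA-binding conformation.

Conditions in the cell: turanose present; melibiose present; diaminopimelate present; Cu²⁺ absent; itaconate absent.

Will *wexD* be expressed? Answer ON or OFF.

ON

Turanose is present, so WexX is active.
Melibiose is present, so TemX is inactive.
Diaminopimelate is present, so MorS is active.
Cu²⁺ is absent, so MorG is inactive.
No repressor is bound and WexX and MorS are active, so *wexD* is transcribed.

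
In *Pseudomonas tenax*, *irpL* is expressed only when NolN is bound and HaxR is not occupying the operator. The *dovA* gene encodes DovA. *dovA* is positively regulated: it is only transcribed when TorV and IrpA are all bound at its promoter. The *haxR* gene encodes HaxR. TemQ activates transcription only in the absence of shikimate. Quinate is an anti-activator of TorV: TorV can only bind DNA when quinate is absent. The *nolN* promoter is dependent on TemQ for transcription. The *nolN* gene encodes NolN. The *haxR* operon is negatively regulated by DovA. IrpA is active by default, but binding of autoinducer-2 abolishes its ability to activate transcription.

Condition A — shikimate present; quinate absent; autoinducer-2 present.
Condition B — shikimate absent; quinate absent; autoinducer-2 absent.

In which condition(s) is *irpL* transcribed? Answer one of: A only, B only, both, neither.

Condition A:
Shikimate is present, so TemQ is inactive.
Required activator TemQ is absent, so *nolN* is not transcribed.
So NolN is not produced.
Quinate is absent, so TorV is active.
Autoinducer-2 is present, so IrpA is inactive.
Required activator IrpA is absent, so *dovA* is not transcribed.
So DovA is not produced.
With no repressor bound, *haxR* is transcribed.
So HaxR is produced and active.
With repressor HaxR bound, *irpL* is not transcribed.
→ *irpL* is OFF in A.
Condition B:
Shikimate is absent, so TemQ is active.
No repressor is bound and TemQ is active, so *nolN* is transcribed.
So NolN is produced and active.
Quinate is absent, so TorV is active.
Autoinducer-2 is absent, so IrpA is active.
No repressor is bound and TorV and IrpA are active, so *dovA* is transcribed.
So DovA is produced and active.
With repressor DovA bound, *haxR* is not transcribed.
So HaxR is not produced.
No repressor is bound and NolN is active, so *irpL* is transcribed.
→ *irpL* is ON in B.

B only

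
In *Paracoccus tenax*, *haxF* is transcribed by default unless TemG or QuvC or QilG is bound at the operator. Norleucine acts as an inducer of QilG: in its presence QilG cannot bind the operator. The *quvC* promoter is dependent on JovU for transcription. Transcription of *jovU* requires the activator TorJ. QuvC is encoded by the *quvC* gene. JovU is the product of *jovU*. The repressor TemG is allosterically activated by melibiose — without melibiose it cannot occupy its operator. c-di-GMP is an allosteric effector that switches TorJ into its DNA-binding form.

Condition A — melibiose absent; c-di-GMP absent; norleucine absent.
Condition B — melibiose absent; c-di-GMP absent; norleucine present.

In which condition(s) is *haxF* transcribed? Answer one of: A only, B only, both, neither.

B only

Condition A:
Melibiose is absent, so TemG is inactive.
c-di-GMP is absent, so TorJ is inactive.
Required activator TorJ is absent, so *jovU* is not transcribed.
So JovU is not produced.
Required activator JovU is absent, so *quvC* is not transcribed.
So QuvC is not produced.
Norleucine is absent, so QilG is active.
With repressor QilG bound, *haxF* is not transcribed.
→ *haxF* is OFF in A.
Condition B:
Melibiose is absent, so TemG is inactive.
c-di-GMP is absent, so TorJ is inactive.
Required activator TorJ is absent, so *jovU* is not transcribed.
So JovU is not produced.
Required activator JovU is absent, so *quvC* is not transcribed.
So QuvC is not produced.
Norleucine is present, so QilG is inactive.
With no repressor bound, *haxF* is transcribed.
→ *haxF* is ON in B.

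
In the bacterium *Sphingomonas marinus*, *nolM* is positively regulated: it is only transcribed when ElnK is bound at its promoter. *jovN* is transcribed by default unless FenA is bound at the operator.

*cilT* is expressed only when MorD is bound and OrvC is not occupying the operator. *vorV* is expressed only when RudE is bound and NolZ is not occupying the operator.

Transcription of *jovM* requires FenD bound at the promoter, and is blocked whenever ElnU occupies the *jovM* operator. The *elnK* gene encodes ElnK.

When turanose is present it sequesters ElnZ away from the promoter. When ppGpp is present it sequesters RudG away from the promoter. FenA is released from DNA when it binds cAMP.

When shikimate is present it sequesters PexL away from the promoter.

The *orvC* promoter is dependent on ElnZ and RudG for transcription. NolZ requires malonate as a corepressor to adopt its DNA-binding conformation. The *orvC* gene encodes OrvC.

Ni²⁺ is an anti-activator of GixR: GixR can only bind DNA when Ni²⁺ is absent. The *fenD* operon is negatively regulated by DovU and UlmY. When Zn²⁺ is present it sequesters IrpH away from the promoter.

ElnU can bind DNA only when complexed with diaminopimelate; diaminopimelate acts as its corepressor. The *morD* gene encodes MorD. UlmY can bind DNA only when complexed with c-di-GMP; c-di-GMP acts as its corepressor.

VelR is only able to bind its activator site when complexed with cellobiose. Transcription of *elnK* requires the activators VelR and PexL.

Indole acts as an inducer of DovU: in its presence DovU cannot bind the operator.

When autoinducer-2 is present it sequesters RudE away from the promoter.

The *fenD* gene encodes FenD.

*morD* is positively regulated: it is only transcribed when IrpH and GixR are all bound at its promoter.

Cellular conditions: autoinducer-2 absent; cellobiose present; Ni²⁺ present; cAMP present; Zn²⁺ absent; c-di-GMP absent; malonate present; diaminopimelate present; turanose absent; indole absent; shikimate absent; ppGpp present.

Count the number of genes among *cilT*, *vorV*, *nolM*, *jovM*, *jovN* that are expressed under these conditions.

2

Turanose is absent, so ElnZ is active.
ppGpp is present, so RudG is inactive.
Required activator RudG is absent, so *orvC* is not transcribed.
So OrvC is not produced.
Zn²⁺ is absent, so IrpH is active.
Ni²⁺ is present, so GixR is inactive.
Required activator GixR is absent, so *morD* is not transcribed.
So MorD is not produced.
Required activator MorD is absent, so *cilT* is not transcribed.
→ *cilT* is OFF.
Autoinducer-2 is absent, so RudE is active.
Malonate is present, so NolZ is active.
With repressor NolZ bound, *vorV* is not transcribed.
→ *vorV* is OFF.
Cellobiose is present, so VelR is active.
Shikimate is absent, so PexL is active.
No repressor is bound and VelR and PexL are active, so *elnK* is transcribed.
So ElnK is produced and active.
No repressor is bound and ElnK is active, so *nolM* is transcribed.
→ *nolM* is ON.
Diaminopimelate is present, so ElnU is active.
Indole is absent, so DovU is active.
c-di-GMP is absent, so UlmY is inactive.
With repressor DovU bound, *fenD* is not transcribed.
So FenD is not produced.
With repressor ElnU bound, *jovM* is not transcribed.
→ *jovM* is OFF.
cAMP is present, so FenA is inactive.
With no repressor bound, *jovN* is transcribed.
→ *jovN* is ON.
2 of the 5 genes are transcribed.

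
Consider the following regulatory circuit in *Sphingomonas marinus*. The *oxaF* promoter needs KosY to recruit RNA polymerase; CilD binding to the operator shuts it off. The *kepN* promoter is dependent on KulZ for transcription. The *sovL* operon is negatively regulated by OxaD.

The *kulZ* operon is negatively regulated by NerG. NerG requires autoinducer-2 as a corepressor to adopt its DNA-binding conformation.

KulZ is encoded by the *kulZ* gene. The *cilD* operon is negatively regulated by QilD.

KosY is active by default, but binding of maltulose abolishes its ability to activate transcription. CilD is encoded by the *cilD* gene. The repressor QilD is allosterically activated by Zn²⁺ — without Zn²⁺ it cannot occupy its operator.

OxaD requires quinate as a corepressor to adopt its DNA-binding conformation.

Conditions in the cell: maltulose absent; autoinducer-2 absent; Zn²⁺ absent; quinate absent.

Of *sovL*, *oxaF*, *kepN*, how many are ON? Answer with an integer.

Quinate is absent, so OxaD is inactive.
With no repressor bound, *sovL* is transcribed.
→ *sovL* is ON.
Maltulose is absent, so KosY is active.
Zn²⁺ is absent, so QilD is inactive.
With no repressor bound, *cilD* is transcribed.
So CilD is produced and active.
With repressor CilD bound, *oxaF* is not transcribed.
→ *oxaF* is OFF.
Autoinducer-2 is absent, so NerG is inactive.
With no repressor bound, *kulZ* is transcribed.
So KulZ is produced and active.
No repressor is bound and KulZ is active, so *kepN* is transcribed.
→ *kepN* is ON.
2 of the 3 genes are transcribed.

2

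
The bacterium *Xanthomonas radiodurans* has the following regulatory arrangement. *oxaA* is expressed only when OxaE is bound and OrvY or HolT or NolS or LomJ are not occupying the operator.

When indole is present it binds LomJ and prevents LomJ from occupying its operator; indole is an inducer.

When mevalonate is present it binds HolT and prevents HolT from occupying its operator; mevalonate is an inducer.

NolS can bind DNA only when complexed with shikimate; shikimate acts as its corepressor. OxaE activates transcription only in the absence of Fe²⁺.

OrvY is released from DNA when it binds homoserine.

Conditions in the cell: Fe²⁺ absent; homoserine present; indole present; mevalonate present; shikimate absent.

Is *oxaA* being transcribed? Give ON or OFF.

ON

Homoserine is present, so OrvY is inactive.
Mevalonate is present, so HolT is inactive.
Fe²⁺ is absent, so OxaE is active.
Shikimate is absent, so NolS is inactive.
Indole is present, so LomJ is inactive.
No repressor is bound and OxaE is active, so *oxaA* is transcribed.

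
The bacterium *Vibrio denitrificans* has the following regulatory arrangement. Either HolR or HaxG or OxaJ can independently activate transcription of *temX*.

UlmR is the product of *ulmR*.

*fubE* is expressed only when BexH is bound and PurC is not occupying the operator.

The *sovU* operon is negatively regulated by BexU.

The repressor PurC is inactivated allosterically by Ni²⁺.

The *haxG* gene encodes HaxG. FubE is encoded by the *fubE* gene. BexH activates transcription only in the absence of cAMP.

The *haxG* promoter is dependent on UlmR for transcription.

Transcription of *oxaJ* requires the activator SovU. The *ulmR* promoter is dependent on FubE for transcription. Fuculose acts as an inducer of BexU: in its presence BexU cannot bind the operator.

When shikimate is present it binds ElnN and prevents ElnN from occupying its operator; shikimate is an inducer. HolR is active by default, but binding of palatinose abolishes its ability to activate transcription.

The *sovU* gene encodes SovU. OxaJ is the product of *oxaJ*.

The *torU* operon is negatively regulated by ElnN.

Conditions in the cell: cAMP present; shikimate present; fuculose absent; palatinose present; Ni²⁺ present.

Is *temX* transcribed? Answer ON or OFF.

OFF

Palatinose is present, so HolR is inactive.
cAMP is present, so BexH is inactive.
Ni²⁺ is present, so PurC is inactive.
Required activator BexH is absent, so *fubE* is not transcribed.
So FubE is not produced.
Required activator FubE is absent, so *ulmR* is not transcribed.
So UlmR is not produced.
Required activator UlmR is absent, so *haxG* is not transcribed.
So HaxG is not produced.
Fuculose is absent, so BexU is active.
With repressor BexU bound, *sovU* is not transcribed.
So SovU is not produced.
Required activator SovU is absent, so *oxaJ* is not transcribed.
So OxaJ is not produced.
No activator is available at the *temX* promoter, so *temX* is not transcribed.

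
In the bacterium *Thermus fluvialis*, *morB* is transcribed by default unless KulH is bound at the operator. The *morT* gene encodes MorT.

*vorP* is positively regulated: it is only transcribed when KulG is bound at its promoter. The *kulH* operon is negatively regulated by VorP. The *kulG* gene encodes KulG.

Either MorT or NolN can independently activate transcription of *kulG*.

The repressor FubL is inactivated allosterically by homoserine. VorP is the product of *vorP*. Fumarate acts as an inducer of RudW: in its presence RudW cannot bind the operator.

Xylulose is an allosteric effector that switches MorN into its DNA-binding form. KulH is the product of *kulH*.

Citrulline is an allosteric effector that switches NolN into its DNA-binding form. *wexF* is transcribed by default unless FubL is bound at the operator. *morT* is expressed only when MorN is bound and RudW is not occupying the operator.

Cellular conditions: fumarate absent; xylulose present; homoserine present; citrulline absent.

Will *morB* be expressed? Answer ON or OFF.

OFF

Xylulose is present, so MorN is active.
Fumarate is absent, so RudW is active.
With repressor RudW bound, *morT* is not transcribed.
So MorT is not produced.
Citrulline is absent, so NolN is inactive.
No activator is available at the *kulG* promoter, so *kulG* is not transcribed.
So KulG is not produced.
Required activator KulG is absent, so *vorP* is not transcribed.
So VorP is not produced.
With no repressor bound, *kulH* is transcribed.
So KulH is produced and active.
With repressor KulH bound, *morB* is not transcribed.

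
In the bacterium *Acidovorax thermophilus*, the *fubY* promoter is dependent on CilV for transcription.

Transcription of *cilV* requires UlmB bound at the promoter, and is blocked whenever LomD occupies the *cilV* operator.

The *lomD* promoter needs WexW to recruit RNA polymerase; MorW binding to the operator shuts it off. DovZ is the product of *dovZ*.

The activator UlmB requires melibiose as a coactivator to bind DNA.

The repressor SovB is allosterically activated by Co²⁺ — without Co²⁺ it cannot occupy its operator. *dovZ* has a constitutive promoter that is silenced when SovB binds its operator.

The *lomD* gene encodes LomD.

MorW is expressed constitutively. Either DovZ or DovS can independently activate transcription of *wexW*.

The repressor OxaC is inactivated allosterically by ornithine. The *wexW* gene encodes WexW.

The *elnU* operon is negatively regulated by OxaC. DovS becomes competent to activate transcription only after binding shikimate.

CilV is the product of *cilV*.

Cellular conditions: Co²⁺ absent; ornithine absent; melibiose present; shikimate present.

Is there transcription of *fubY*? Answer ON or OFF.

Co²⁺ is absent, so SovB is inactive.
With no repressor bound, *dovZ* is transcribed.
So DovZ is produced and active.
Shikimate is present, so DovS is active.
Activator DovZ is present, so *wexW* is transcribed.
So WexW is produced and active.
MorW is produced constitutively and is active.
With repressor MorW bound, *lomD* is not transcribed.
So LomD is not produced.
Melibiose is present, so UlmB is active.
No repressor is bound and UlmB is active, so *cilV* is transcribed.
So CilV is produced and active.
No repressor is bound and CilV is active, so *fubY* is transcribed.

ON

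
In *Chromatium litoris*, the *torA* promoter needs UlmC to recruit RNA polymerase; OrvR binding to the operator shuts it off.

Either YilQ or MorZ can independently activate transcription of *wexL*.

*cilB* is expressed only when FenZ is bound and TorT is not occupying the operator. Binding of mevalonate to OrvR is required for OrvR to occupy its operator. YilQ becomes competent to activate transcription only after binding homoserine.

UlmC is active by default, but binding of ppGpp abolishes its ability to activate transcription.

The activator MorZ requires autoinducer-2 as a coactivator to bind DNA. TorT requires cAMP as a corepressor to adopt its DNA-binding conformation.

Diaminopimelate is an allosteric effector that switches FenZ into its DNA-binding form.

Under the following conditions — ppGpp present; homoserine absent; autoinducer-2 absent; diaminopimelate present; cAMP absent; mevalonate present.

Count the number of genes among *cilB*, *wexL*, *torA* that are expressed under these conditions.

1

cAMP is absent, so TorT is inactive.
Diaminopimelate is present, so FenZ is active.
No repressor is bound and FenZ is active, so *cilB* is transcribed.
→ *cilB* is ON.
Homoserine is absent, so YilQ is inactive.
Autoinducer-2 is absent, so MorZ is inactive.
No activator is available at the *wexL* promoter, so *wexL* is not transcribed.
→ *wexL* is OFF.
Mevalonate is present, so OrvR is active.
ppGpp is present, so UlmC is inactive.
With repressor OrvR bound, *torA* is not transcribed.
→ *torA* is OFF.
1 of the 3 genes is transcribed.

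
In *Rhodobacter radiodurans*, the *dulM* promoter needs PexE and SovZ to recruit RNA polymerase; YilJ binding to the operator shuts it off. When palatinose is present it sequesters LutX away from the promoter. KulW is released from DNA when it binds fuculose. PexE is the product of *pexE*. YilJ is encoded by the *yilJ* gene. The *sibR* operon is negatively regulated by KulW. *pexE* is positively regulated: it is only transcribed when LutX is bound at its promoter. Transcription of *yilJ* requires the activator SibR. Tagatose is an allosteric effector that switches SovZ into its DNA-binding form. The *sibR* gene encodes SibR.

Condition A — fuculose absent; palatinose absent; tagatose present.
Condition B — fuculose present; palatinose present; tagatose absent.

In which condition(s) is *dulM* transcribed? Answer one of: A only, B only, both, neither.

A only

Condition A:
Fuculose is absent, so KulW is active.
With repressor KulW bound, *sibR* is not transcribed.
So SibR is not produced.
Required activator SibR is absent, so *yilJ* is not transcribed.
So YilJ is not produced.
Palatinose is absent, so LutX is active.
No repressor is bound and LutX is active, so *pexE* is transcribed.
So PexE is produced and active.
Tagatose is present, so SovZ is active.
No repressor is bound and PexE and SovZ are active, so *dulM* is transcribed.
→ *dulM* is ON in A.
Condition B:
Fuculose is present, so KulW is inactive.
With no repressor bound, *sibR* is transcribed.
So SibR is produced and active.
No repressor is bound and SibR is active, so *yilJ* is transcribed.
So YilJ is produced and active.
Palatinose is present, so LutX is inactive.
Required activator LutX is absent, so *pexE* is not transcribed.
So PexE is not produced.
Tagatose is absent, so SovZ is inactive.
With repressor YilJ bound, *dulM* is not transcribed.
→ *dulM* is OFF in B.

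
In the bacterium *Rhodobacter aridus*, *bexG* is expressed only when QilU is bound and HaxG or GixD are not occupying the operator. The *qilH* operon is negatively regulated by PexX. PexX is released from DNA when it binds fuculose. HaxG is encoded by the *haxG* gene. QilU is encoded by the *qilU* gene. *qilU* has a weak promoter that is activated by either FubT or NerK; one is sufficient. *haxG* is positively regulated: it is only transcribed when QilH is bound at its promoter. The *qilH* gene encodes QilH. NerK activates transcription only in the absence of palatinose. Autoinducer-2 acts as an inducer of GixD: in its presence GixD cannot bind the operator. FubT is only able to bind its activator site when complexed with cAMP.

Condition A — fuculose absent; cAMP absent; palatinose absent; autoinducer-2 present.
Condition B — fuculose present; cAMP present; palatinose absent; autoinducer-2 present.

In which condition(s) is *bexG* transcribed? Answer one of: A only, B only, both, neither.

A only

Condition A:
Fuculose is absent, so PexX is active.
With repressor PexX bound, *qilH* is not transcribed.
So QilH is not produced.
Required activator QilH is absent, so *haxG* is not transcribed.
So HaxG is not produced.
cAMP is absent, so FubT is inactive.
Palatinose is absent, so NerK is active.
Activator NerK is present, so *qilU* is transcribed.
So QilU is produced and active.
Autoinducer-2 is present, so GixD is inactive.
No repressor is bound and QilU is active, so *bexG* is transcribed.
→ *bexG* is ON in A.
Condition B:
Fuculose is present, so PexX is inactive.
With no repressor bound, *qilH* is transcribed.
So QilH is produced and active.
No repressor is bound and QilH is active, so *haxG* is transcribed.
So HaxG is produced and active.
cAMP is present, so FubT is active.
Palatinose is absent, so NerK is active.
Activator FubT is present, so *qilU* is transcribed.
So QilU is produced and active.
Autoinducer-2 is present, so GixD is inactive.
With repressor HaxG bound, *bexG* is not transcribed.
→ *bexG* is OFF in B.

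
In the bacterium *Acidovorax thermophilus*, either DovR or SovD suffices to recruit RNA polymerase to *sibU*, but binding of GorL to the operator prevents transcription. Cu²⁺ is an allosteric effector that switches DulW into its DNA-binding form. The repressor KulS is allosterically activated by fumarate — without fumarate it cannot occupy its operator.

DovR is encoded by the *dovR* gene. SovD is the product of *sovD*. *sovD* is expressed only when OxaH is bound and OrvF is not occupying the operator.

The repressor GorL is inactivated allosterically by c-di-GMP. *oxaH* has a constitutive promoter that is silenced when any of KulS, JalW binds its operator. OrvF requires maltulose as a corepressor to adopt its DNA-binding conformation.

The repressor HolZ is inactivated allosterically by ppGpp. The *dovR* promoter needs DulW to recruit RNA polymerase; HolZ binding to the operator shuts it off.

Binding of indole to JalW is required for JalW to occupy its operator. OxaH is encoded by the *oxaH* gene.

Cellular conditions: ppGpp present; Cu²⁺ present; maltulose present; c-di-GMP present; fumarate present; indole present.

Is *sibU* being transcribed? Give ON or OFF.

ppGpp is present, so HolZ is inactive.
Cu²⁺ is present, so DulW is active.
No repressor is bound and DulW is active, so *dovR* is transcribed.
So DovR is produced and active.
Maltulose is present, so OrvF is active.
Fumarate is present, so KulS is active.
Indole is present, so JalW is active.
With repressor KulS bound, *oxaH* is not transcribed.
So OxaH is not produced.
With repressor OrvF bound, *sovD* is not transcribed.
So SovD is not produced.
c-di-GMP is present, so GorL is inactive.
Activator DovR is present, so *sibU* is transcribed.

ON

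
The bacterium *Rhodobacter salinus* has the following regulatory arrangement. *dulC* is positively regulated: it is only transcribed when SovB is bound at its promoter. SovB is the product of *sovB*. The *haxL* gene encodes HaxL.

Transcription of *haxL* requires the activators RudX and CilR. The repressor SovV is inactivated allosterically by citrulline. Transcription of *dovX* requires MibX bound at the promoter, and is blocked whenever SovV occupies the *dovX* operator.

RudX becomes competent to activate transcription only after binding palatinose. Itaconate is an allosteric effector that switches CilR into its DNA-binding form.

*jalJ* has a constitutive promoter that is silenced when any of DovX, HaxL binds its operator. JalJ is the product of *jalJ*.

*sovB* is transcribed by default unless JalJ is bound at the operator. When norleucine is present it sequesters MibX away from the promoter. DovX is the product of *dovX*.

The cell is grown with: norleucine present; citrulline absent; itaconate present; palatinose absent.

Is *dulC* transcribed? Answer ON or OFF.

Norleucine is present, so MibX is inactive.
Citrulline is absent, so SovV is active.
With repressor SovV bound, *dovX* is not transcribed.
So DovX is not produced.
Palatinose is absent, so RudX is inactive.
Itaconate is present, so CilR is active.
Required activator RudX is absent, so *haxL* is not transcribed.
So HaxL is not produced.
With no repressor bound, *jalJ* is transcribed.
So JalJ is produced and active.
With repressor JalJ bound, *sovB* is not transcribed.
So SovB is not produced.
Required activator SovB is absent, so *dulC* is not transcribed.

OFF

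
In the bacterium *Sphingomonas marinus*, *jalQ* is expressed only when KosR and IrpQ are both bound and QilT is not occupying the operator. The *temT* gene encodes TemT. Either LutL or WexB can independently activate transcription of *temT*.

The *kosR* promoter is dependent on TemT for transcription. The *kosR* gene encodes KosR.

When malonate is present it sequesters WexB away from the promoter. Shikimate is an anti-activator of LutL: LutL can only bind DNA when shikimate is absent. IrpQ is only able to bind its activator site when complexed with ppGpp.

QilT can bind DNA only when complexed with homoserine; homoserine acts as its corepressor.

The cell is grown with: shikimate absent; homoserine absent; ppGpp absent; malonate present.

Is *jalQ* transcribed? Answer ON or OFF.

OFF

Shikimate is absent, so LutL is active.
Malonate is present, so WexB is inactive.
Activator LutL is present, so *temT* is transcribed.
So TemT is produced and active.
No repressor is bound and TemT is active, so *kosR* is transcribed.
So KosR is produced and active.
Homoserine is absent, so QilT is inactive.
ppGpp is absent, so IrpQ is inactive.
Required activator IrpQ is absent, so *jalQ* is not transcribed.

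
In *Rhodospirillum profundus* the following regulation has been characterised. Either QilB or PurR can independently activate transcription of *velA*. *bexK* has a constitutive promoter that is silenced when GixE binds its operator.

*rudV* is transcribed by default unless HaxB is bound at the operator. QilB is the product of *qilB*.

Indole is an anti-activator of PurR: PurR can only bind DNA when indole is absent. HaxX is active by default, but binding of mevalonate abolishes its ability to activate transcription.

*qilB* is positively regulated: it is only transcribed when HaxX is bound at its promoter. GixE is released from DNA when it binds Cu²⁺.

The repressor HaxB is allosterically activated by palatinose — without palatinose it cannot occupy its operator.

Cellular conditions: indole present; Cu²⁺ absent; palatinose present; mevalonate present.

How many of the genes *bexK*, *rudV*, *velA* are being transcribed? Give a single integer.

Cu²⁺ is absent, so GixE is active.
With repressor GixE bound, *bexK* is not transcribed.
→ *bexK* is OFF.
Palatinose is present, so HaxB is active.
With repressor HaxB bound, *rudV* is not transcribed.
→ *rudV* is OFF.
Mevalonate is present, so HaxX is inactive.
Required activator HaxX is absent, so *qilB* is not transcribed.
So QilB is not produced.
Indole is present, so PurR is inactive.
No activator is available at the *velA* promoter, so *velA* is not transcribed.
→ *velA* is OFF.
0 of the 3 genes are transcribed.

0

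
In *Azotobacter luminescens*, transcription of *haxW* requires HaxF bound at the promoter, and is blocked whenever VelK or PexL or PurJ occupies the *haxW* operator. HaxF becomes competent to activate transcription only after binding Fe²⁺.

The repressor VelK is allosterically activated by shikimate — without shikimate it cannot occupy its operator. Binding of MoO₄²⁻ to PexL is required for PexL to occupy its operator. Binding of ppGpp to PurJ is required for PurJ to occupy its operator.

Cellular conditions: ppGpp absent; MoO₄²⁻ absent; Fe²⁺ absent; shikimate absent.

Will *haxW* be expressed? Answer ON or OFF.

OFF

Shikimate is absent, so VelK is inactive.
MoO₄²⁻ is absent, so PexL is inactive.
Fe²⁺ is absent, so HaxF is inactive.
ppGpp is absent, so PurJ is inactive.
Required activator HaxF is absent, so *haxW* is not transcribed.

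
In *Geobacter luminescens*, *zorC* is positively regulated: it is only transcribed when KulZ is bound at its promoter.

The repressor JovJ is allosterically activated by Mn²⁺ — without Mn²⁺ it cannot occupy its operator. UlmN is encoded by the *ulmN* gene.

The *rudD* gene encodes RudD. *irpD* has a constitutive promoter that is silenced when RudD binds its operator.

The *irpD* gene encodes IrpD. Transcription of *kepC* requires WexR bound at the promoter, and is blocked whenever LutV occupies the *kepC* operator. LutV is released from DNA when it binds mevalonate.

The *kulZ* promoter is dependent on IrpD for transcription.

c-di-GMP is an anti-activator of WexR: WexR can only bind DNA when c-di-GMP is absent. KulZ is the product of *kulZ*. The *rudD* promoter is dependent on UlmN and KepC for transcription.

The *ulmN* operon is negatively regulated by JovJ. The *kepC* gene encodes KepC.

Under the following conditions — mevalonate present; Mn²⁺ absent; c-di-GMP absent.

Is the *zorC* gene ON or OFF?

OFF

Mn²⁺ is absent, so JovJ is inactive.
With no repressor bound, *ulmN* is transcribed.
So UlmN is produced and active.
c-di-GMP is absent, so WexR is active.
Mevalonate is present, so LutV is inactive.
No repressor is bound and WexR is active, so *kepC* is transcribed.
So KepC is produced and active.
No repressor is bound and UlmN and KepC are active, so *rudD* is transcribed.
So RudD is produced and active.
With repressor RudD bound, *irpD* is not transcribed.
So IrpD is not produced.
Required activator IrpD is absent, so *kulZ* is not transcribed.
So KulZ is not produced.
Required activator KulZ is absent, so *zorC* is not transcribed.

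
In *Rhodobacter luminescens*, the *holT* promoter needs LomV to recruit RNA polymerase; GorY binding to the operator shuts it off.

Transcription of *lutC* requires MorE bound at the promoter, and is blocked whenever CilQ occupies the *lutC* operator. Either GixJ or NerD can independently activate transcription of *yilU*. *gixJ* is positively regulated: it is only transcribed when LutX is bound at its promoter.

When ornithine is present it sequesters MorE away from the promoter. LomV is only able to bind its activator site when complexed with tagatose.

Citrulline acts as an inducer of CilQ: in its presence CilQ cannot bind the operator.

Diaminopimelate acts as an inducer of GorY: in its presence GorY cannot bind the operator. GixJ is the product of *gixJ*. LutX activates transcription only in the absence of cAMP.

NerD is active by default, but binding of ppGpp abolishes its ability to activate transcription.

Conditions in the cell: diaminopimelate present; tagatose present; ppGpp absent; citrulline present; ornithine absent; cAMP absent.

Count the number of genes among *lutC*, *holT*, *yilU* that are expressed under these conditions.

Citrulline is present, so CilQ is inactive.
Ornithine is absent, so MorE is active.
No repressor is bound and MorE is active, so *lutC* is transcribed.
→ *lutC* is ON.
Diaminopimelate is present, so GorY is inactive.
Tagatose is present, so LomV is active.
No repressor is bound and LomV is active, so *holT* is transcribed.
→ *holT* is ON.
cAMP is absent, so LutX is active.
No repressor is bound and LutX is active, so *gixJ* is transcribed.
So GixJ is produced and active.
ppGpp is absent, so NerD is active.
Activator GixJ is present, so *yilU* is transcribed.
→ *yilU* is ON.
3 of the 3 genes are transcribed.

3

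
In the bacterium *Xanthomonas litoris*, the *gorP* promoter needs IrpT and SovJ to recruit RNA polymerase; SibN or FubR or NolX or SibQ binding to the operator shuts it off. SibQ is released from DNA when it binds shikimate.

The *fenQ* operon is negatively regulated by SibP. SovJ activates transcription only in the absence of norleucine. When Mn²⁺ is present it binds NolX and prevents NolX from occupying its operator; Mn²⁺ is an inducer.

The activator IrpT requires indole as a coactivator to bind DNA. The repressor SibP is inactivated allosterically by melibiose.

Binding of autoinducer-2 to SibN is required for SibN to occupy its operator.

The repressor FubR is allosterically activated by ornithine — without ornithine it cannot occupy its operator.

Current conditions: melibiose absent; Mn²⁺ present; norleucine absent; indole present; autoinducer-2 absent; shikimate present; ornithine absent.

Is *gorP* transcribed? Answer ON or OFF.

Indole is present, so IrpT is active.
Autoinducer-2 is absent, so SibN is inactive.
Norleucine is absent, so SovJ is active.
Ornithine is absent, so FubR is inactive.
Mn²⁺ is present, so NolX is inactive.
Shikimate is present, so SibQ is inactive.
No repressor is bound and IrpT and SovJ are active, so *gorP* is transcribed.

ON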